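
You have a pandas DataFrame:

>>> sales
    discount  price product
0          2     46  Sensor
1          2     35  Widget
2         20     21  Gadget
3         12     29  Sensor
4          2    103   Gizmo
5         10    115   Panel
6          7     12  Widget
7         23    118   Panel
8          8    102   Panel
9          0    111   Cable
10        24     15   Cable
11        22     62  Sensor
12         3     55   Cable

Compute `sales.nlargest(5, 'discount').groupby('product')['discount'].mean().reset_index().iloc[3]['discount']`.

17.0

take 5 rows with largest discount:
    discount  price product
10        24     15   Cable
7         23    118   Panel
11        22     62  Sensor
2         20     21  Gadget
3         12     29  Sensor
group by product, mean of discount:
product
Cable     24.0
Gadget    20.0
Panel     23.0
Sensor    17.0
Name: discount, dtype: float64
reset_index():
  product  discount
0   Cable      24.0
1  Gadget      20.0
2   Panel      23.0
3  Sensor      17.0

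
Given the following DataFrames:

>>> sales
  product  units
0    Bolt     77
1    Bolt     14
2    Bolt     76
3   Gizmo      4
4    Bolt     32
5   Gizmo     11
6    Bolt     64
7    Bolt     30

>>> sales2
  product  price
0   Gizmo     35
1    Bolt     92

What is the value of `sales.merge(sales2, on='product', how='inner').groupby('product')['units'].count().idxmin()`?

merge on 'product' (how='inner') → 8 rows:
  product  units  price
0    Bolt     77     92
1    Bolt     14     92
2    Bolt     76     92
3   Gizmo      4     35
4    Bolt     32     92
5   Gizmo     11     35
6    Bolt     64     92
7    Bolt     30     92
group by product, count of units:
product
Bolt     6
Gizmo    2
Name: units, dtype: int64
The label with the smallest value is Gizmo.

Gizmo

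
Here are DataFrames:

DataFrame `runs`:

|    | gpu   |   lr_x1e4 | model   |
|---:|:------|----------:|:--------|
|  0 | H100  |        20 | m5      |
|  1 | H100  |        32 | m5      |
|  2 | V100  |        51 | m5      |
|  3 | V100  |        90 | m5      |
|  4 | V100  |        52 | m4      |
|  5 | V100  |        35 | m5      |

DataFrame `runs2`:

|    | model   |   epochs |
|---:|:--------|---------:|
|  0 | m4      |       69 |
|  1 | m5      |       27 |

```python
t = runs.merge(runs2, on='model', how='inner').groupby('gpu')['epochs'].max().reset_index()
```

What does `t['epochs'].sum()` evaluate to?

merge on 'model' (how='inner') → 6 rows:
    gpu  lr_x1e4 model  epochs
0  H100       20    m5      27
1  H100       32    m5      27
2  V100       51    m5      27
3  V100       90    m5      27
4  V100       52    m4      69
5  V100       35    m5      27
group by gpu, max of epochs:
gpu
H100    27
V100    69
Name: epochs, dtype: int64
reset_index():
    gpu  epochs
0  H100      27
1  V100      69
Finally, sum of column 'epochs' = 96.

96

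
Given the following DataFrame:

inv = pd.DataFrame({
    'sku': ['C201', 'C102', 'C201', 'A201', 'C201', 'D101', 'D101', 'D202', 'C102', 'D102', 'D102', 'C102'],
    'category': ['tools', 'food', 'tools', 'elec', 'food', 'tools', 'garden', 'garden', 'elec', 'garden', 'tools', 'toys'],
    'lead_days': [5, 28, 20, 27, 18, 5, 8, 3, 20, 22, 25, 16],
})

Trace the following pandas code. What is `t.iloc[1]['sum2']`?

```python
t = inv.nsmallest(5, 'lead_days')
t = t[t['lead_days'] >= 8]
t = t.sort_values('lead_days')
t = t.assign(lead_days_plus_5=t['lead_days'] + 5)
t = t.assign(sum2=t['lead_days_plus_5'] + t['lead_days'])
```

take 5 rows with smallest lead_days:
     sku category  lead_days
7   D202   garden          3
0   C201    tools          5
5   D101    tools          5
6   D101   garden          8
11  C102     toys         16
filter rows where lead_days >= 8:
     sku category  lead_days
6   D101   garden          8
11  C102     toys         16
sort by lead_days:
     sku category  lead_days
6   D101   garden          8
11  C102     toys         16
add column lead_days_plus_5 = t['lead_days'] + 5:
     sku category  lead_days  lead_days_plus_5
6   D101   garden          8                13
11  C102     toys         16                21
add column sum2 = t['lead_days_plus_5'] + t['lead_days']:
     sku category  lead_days  lead_days_plus_5  sum2
6   D101   garden          8                13    21
11  C102     toys         16                21    37
So iloc[1]['sum2'] = 37.

37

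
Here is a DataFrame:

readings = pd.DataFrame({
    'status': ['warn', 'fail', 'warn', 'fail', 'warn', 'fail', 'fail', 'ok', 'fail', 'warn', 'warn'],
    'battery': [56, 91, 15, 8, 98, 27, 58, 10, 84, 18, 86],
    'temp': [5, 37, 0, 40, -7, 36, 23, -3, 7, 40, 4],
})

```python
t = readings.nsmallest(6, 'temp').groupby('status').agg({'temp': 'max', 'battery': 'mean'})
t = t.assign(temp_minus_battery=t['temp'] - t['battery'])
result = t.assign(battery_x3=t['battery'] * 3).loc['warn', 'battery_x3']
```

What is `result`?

take 6 rows with smallest temp:
   status  battery  temp
4    warn       98    -7
7      ok       10    -3
2    warn       15     0
10   warn       86     4
0    warn       56     5
8    fail       84     7
group by status: max(temp), mean(battery):
        temp  battery
status               
fail       7    84.00
ok        -3    10.00
warn       5    63.75
add column temp_minus_battery = t['temp'] - t['battery']:
        temp  battery  temp_minus_battery
status                                   
fail       7    84.00              -77.00
ok        -3    10.00              -13.00
warn       5    63.75              -58.75
add column battery_x3 = t['battery'] * 3:
        temp  battery  temp_minus_battery  battery_x3
status                                               
fail       7    84.00              -77.00      252.00
ok        -3    10.00              -13.00       30.00
warn       5    63.75              -58.75      191.25

191.25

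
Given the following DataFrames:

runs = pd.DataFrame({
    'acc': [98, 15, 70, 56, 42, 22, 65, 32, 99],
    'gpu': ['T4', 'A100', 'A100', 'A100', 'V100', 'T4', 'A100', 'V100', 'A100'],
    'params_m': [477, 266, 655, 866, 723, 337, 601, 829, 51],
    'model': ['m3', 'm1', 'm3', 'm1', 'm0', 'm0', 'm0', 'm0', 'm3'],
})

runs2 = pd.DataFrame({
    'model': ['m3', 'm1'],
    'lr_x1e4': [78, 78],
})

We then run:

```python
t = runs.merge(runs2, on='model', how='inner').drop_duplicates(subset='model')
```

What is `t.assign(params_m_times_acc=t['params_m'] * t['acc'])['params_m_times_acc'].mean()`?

merge on 'model' (how='inner') → 5 rows:
   acc   gpu  params_m model  lr_x1e4
0   98    T4       477    m3       78
1   15  A100       266    m1       78
2   70  A100       655    m3       78
3   56  A100       866    m1       78
4   99  A100        51    m3       78
drop duplicate model (keep=first):
   acc   gpu  params_m model  lr_x1e4
0   98    T4       477    m3       78
1   15  A100       266    m1       78
add column params_m_times_acc = t['params_m'] * t['acc']:
   acc   gpu  params_m model  lr_x1e4  params_m_times_acc
0   98    T4       477    m3       78               46746
1   15  A100       266    m1       78                3990
So mean() = 25368.0.

25368.0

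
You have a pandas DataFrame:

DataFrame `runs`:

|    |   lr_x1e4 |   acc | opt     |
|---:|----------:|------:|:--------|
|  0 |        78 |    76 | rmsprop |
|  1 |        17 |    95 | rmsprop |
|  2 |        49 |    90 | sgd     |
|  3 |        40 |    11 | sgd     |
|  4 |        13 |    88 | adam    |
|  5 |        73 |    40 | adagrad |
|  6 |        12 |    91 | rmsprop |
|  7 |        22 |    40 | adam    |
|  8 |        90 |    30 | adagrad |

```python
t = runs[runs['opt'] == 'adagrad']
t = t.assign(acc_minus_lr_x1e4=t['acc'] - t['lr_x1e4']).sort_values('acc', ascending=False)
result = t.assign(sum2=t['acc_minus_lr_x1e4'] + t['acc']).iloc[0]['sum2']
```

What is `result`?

7

filter rows where opt == 'adagrad':
   lr_x1e4  acc      opt
5       73   40  adagrad
8       90   30  adagrad
add column acc_minus_lr_x1e4 = t['acc'] - t['lr_x1e4']:
   lr_x1e4  acc      opt  acc_minus_lr_x1e4
5       73   40  adagrad                -33
8       90   30  adagrad                -60
sort by acc descending:
   lr_x1e4  acc      opt  acc_minus_lr_x1e4
5       73   40  adagrad                -33
8       90   30  adagrad                -60
add column sum2 = t['acc_minus_lr_x1e4'] + t['acc']:
   lr_x1e4  acc      opt  acc_minus_lr_x1e4  sum2
5       73   40  adagrad                -33     7
8       90   30  adagrad                -60   -30
So iloc[0]['sum2'] = 7.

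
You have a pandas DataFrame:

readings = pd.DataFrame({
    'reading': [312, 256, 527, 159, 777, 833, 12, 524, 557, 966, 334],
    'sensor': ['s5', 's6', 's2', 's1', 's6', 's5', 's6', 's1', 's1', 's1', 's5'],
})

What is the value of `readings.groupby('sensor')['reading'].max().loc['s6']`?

777

group by sensor, max of reading:
sensor
s1    966
s2    527
s5    833
s6    777
Name: reading, dtype: int64
Finally, value at index 's6' = 777.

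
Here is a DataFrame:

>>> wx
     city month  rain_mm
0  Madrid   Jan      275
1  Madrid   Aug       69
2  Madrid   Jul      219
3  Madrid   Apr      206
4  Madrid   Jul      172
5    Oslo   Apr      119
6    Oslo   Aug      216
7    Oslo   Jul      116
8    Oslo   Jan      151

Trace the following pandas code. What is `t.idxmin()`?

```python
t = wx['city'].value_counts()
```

Oslo

value_counts of city:
city
Madrid    5
Oslo      4
Name: count, dtype: int64
Hence Oslo.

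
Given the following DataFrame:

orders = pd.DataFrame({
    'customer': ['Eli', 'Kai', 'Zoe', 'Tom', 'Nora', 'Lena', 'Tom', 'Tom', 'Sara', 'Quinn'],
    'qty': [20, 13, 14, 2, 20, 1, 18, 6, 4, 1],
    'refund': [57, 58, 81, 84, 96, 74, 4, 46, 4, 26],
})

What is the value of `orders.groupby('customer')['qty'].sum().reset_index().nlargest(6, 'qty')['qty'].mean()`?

16.1666666667

group by customer, sum of qty:
customer
Eli      20
Kai      13
Lena      1
Nora     20
Quinn     1
Sara      4
Tom      26
Zoe      14
Name: qty, dtype: int64
reset_index():
  customer  qty
0      Eli   20
1      Kai   13
2     Lena    1
3     Nora   20
4    Quinn    1
5     Sara    4
6      Tom   26
7      Zoe   14
take 6 rows with largest qty:
  customer  qty
6      Tom   26
0      Eli   20
3     Nora   20
7      Zoe   14
1      Kai   13
5     Sara    4
Hence 16.1666666667.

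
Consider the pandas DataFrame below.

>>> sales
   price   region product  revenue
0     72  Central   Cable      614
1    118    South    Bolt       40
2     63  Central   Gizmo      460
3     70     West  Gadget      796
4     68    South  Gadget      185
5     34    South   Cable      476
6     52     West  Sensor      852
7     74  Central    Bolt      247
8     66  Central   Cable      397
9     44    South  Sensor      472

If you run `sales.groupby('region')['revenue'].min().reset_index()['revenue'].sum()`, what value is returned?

1083

group by region, min of revenue:
region
Central    247
South       40
West       796
Name: revenue, dtype: int64
reset_index():
    region  revenue
0  Central      247
1    South       40
2     West      796
Finally, sum of column 'revenue' = 1083.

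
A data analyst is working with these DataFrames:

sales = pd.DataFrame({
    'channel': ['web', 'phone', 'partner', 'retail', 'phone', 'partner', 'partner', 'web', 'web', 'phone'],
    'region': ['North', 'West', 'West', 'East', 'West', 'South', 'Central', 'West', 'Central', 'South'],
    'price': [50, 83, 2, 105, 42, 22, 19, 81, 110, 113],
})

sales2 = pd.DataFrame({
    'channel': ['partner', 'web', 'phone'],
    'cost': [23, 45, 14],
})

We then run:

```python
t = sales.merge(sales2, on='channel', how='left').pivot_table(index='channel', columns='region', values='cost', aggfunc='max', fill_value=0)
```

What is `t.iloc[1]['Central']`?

merge on 'channel' (how='left') → 10 rows:
   channel   region  price  cost
0      web    North     50  45.0
1    phone     West     83  14.0
2  partner     West      2  23.0
3   retail     East    105   NaN
4    phone     West     42  14.0
5  partner    South     22  23.0
6  partner  Central     19  23.0
7      web     West     81  45.0
8      web  Central    110  45.0
9    phone    South    113  14.0
pivot: rows=channel, cols=region, max(cost):
region   Central  North  South  West
channel                             
partner     23.0    0.0   23.0  23.0
phone        0.0    0.0   14.0  14.0
web         45.0   45.0    0.0  45.0
The value at position 1, column 'Central' is 0.0.

0.0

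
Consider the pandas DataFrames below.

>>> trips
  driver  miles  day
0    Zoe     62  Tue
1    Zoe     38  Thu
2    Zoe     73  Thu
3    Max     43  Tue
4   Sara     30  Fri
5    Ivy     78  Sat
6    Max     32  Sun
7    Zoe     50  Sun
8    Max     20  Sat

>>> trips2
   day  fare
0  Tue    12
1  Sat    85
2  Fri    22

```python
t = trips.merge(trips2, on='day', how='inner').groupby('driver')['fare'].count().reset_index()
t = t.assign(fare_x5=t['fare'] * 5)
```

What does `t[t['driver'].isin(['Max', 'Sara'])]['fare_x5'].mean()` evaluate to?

merge on 'day' (how='inner') → 5 rows:
  driver  miles  day  fare
0    Zoe     62  Tue    12
1    Max     43  Tue    12
2   Sara     30  Fri    22
3    Ivy     78  Sat    85
4    Max     20  Sat    85
group by driver, count of fare:
driver
Ivy     1
Max     2
Sara    1
Zoe     1
Name: fare, dtype: int64
reset_index():
  driver  fare
0    Ivy     1
1    Max     2
2   Sara     1
3    Zoe     1
add column fare_x5 = t['fare'] * 5:
  driver  fare  fare_x5
0    Ivy     1        5
1    Max     2       10
2   Sara     1        5
3    Zoe     1        5
filter rows where driver in ['Max', 'Sara']:
  driver  fare  fare_x5
1    Max     2       10
2   Sara     1        5
Hence 7.5.

7.5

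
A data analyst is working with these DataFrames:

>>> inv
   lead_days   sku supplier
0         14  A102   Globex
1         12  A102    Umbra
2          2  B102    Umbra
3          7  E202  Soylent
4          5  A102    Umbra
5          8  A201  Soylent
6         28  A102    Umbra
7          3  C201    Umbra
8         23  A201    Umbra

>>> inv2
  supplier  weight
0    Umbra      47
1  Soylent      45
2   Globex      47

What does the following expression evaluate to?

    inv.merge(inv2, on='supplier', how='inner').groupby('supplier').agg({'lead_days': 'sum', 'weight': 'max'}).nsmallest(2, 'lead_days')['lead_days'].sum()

29

merge on 'supplier' (how='inner') → 9 rows:
   lead_days   sku supplier  weight
0         14  A102   Globex      47
1         12  A102    Umbra      47
2          2  B102    Umbra      47
3          7  E202  Soylent      45
4          5  A102    Umbra      47
5          8  A201  Soylent      45
6         28  A102    Umbra      47
7          3  C201    Umbra      47
8         23  A201    Umbra      47
group by supplier: sum(lead_days), max(weight):
          lead_days  weight
supplier                   
Globex           14      47
Soylent          15      45
Umbra            73      47
take 2 rows with smallest lead_days:
          lead_days  weight
supplier                   
Globex           14      47
Soylent          15      45
Finally, sum of column 'lead_days' = 29.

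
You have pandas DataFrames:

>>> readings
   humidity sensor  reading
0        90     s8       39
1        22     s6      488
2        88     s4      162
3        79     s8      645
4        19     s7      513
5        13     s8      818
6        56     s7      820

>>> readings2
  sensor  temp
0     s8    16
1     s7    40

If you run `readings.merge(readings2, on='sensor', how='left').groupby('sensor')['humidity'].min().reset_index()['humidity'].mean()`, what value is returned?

35.5

merge on 'sensor' (how='left') → 7 rows:
   humidity sensor  reading  temp
0        90     s8       39  16.0
1        22     s6      488   NaN
2        88     s4      162   NaN
3        79     s8      645  16.0
4        19     s7      513  40.0
5        13     s8      818  16.0
6        56     s7      820  40.0
group by sensor, min of humidity:
sensor
s4    88
s6    22
s7    19
s8    13
Name: humidity, dtype: int64
reset_index():
  sensor  humidity
0     s4        88
1     s6        22
2     s7        19
3     s8        13
Finally, mean of column 'humidity' = 35.5.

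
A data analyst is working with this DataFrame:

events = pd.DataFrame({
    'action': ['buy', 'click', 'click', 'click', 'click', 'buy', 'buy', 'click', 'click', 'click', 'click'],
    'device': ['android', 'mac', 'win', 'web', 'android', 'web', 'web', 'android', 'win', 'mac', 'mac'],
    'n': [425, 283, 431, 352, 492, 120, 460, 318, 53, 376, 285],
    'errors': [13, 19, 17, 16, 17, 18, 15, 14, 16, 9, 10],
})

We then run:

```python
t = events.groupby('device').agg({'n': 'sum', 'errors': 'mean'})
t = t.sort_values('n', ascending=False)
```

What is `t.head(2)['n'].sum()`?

group by device: sum(n), mean(errors):
            n     errors
device                  
android  1235  14.666667
mac       944  12.666667
web       932  16.333333
win       484  16.500000
sort by n descending:
            n     errors
device                  
android  1235  14.666667
mac       944  12.666667
web       932  16.333333
win       484  16.500000
take first 2 rows:
            n     errors
device                  
android  1235  14.666667
mac       944  12.666667
Finally, sum of column 'n' = 2179.

2179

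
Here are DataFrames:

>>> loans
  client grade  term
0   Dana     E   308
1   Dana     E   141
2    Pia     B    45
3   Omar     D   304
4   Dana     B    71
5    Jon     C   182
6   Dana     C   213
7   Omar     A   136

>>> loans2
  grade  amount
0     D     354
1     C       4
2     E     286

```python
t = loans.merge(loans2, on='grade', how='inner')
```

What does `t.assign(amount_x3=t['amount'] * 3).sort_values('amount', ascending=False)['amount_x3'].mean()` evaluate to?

merge on 'grade' (how='inner') → 5 rows:
  client grade  term  amount
0   Dana     E   308     286
1   Dana     E   141     286
2   Omar     D   304     354
3    Jon     C   182       4
4   Dana     C   213       4
add column amount_x3 = t['amount'] * 3:
  client grade  term  amount  amount_x3
0   Dana     E   308     286        858
1   Dana     E   141     286        858
2   Omar     D   304     354       1062
3    Jon     C   182       4         12
4   Dana     C   213       4         12
sort by amount descending:
  client grade  term  amount  amount_x3
2   Omar     D   304     354       1062
0   Dana     E   308     286        858
1   Dana     E   141     286        858
3    Jon     C   182       4         12
4   Dana     C   213       4         12

560.4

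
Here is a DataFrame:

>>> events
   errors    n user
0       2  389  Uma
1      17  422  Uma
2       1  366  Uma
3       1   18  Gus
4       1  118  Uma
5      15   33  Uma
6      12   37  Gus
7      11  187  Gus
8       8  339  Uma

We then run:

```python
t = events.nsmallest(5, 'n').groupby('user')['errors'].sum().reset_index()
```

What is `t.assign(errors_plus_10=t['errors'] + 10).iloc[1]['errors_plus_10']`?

take 5 rows with smallest n:
   errors    n user
3       1   18  Gus
5      15   33  Uma
6      12   37  Gus
4       1  118  Uma
7      11  187  Gus
group by user, sum of errors:
user
Gus    24
Uma    16
Name: errors, dtype: int64
reset_index():
  user  errors
0  Gus      24
1  Uma      16
add column errors_plus_10 = t['errors'] + 10:
  user  errors  errors_plus_10
0  Gus      24              34
1  Uma      16              26
value at position 1, column 'errors_plus_10' → 26

26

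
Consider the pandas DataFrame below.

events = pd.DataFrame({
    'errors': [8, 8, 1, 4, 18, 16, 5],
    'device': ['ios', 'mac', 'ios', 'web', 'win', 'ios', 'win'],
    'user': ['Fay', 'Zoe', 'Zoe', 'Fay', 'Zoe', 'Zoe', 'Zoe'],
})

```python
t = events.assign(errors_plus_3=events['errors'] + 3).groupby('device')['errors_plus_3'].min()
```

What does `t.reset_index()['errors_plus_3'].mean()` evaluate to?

add column errors_plus_3 = events['errors'] + 3:
   errors device user  errors_plus_3
0       8    ios  Fay             11
1       8    mac  Zoe             11
2       1    ios  Zoe              4
3       4    web  Fay              7
4      18    win  Zoe             21
5      16    ios  Zoe             19
6       5    win  Zoe              8
group by device, min of errors_plus_3:
device
ios     4
mac    11
web     7
win     8
Name: errors_plus_3, dtype: int64
reset_index():
  device  errors_plus_3
0    ios              4
1    mac             11
2    web              7
3    win              8

7.5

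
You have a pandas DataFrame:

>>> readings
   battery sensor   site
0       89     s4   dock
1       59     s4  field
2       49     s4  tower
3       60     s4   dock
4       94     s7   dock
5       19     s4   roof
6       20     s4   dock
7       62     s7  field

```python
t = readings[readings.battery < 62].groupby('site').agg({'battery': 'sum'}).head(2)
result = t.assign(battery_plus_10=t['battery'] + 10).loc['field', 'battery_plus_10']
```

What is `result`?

69

filter rows where battery < 62:
   battery sensor   site
1       59     s4  field
2       49     s4  tower
3       60     s4   dock
5       19     s4   roof
6       20     s4   dock
group by site, sum of battery:
       battery
site          
dock        80
field       59
roof        19
tower       49
take first 2 rows:
       battery
site          
dock        80
field       59
add column battery_plus_10 = t['battery'] + 10:
       battery  battery_plus_10
site                           
dock        80               90
field       59               69
So loc['field', 'battery_plus_10'] = 69.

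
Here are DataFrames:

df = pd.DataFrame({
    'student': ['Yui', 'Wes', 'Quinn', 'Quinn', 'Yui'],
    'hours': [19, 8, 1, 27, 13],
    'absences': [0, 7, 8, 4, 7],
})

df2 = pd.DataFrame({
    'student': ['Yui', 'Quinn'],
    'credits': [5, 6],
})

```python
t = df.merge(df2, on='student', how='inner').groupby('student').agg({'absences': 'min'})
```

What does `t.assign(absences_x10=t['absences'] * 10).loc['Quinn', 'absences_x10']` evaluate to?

merge on 'student' (how='inner') → 4 rows:
  student  hours  absences  credits
0     Yui     19         0        5
1   Quinn      1         8        6
2   Quinn     27         4        6
3     Yui     13         7        5
group by student, min of absences:
         absences
student          
Quinn           4
Yui             0
add column absences_x10 = t['absences'] * 10:
         absences  absences_x10
student                        
Quinn           4            40
Yui             0             0
Finally, value at row 'Quinn', column 'absences_x10' = 40.

40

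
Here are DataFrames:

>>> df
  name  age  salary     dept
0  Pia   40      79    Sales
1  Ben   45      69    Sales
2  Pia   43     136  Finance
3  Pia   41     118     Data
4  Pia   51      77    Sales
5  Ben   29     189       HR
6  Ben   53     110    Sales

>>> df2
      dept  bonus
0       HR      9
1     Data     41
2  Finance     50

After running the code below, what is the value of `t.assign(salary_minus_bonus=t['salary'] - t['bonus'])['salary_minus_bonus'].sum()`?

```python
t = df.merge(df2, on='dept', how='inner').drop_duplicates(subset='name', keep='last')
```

merge on 'dept' (how='inner') → 3 rows:
  name  age  salary     dept  bonus
0  Pia   43     136  Finance     50
1  Pia   41     118     Data     41
2  Ben   29     189       HR      9
drop duplicate name (keep=last):
  name  age  salary  dept  bonus
1  Pia   41     118  Data     41
2  Ben   29     189    HR      9
add column salary_minus_bonus = t['salary'] - t['bonus']:
  name  age  salary  dept  bonus  salary_minus_bonus
1  Pia   41     118  Data     41                  77
2  Ben   29     189    HR      9                 180
Reading off the sum of column 'salary_minus_bonus', we get 257.

257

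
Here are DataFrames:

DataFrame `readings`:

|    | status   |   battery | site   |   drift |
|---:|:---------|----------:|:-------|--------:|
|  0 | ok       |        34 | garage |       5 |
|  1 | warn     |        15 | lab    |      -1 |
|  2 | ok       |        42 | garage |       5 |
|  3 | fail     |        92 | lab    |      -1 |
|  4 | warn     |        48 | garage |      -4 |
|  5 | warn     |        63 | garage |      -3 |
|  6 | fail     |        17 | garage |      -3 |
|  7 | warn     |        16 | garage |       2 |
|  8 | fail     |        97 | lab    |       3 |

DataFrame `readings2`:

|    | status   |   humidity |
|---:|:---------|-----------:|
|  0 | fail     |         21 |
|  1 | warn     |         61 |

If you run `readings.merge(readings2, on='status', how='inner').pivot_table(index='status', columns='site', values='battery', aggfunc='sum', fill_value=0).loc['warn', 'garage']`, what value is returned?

merge on 'status' (how='inner') → 7 rows:
  status  battery    site  drift  humidity
0   warn       15     lab     -1        61
1   fail       92     lab     -1        21
2   warn       48  garage     -4        61
3   warn       63  garage     -3        61
4   fail       17  garage     -3        21
5   warn       16  garage      2        61
6   fail       97     lab      3        21
pivot: rows=status, cols=site, sum(battery):
site    garage  lab
status             
fail        17  189
warn       127   15
So loc['warn', 'garage'] = 127.

127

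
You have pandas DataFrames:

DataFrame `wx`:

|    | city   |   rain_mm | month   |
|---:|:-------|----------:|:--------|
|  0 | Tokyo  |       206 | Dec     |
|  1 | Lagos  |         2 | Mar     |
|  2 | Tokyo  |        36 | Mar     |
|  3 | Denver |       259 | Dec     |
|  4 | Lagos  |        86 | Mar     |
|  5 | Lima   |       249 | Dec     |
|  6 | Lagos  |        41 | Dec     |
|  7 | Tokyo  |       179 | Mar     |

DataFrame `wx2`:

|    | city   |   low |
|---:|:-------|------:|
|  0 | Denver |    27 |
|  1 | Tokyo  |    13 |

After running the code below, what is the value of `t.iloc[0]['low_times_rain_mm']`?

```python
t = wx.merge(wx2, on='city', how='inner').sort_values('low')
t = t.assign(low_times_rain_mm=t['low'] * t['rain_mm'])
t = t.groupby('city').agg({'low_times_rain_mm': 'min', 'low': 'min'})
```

6993

merge on 'city' (how='inner') → 4 rows:
     city  rain_mm month  low
0   Tokyo      206   Dec   13
1   Tokyo       36   Mar   13
2  Denver      259   Dec   27
3   Tokyo      179   Mar   13
sort by low:
     city  rain_mm month  low
0   Tokyo      206   Dec   13
1   Tokyo       36   Mar   13
3   Tokyo      179   Mar   13
2  Denver      259   Dec   27
add column low_times_rain_mm = t['low'] * t['rain_mm']:
     city  rain_mm month  low  low_times_rain_mm
0   Tokyo      206   Dec   13               2678
1   Tokyo       36   Mar   13                468
3   Tokyo      179   Mar   13               2327
2  Denver      259   Dec   27               6993
group by city: min(low_times_rain_mm), min(low):
        low_times_rain_mm  low
city                          
Denver               6993   27
Tokyo                 468   13
Hence 6993.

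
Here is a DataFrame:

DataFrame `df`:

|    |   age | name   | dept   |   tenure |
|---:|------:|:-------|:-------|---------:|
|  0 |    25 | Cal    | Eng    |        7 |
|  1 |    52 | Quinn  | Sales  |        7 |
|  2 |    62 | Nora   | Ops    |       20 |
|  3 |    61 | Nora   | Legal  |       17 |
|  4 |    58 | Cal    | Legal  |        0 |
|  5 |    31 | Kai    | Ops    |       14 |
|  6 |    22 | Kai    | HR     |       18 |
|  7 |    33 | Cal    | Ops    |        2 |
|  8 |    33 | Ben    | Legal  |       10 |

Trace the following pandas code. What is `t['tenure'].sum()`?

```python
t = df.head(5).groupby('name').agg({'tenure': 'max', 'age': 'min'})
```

take first 5 rows:
   age   name   dept  tenure
0   25    Cal    Eng       7
1   52  Quinn  Sales       7
2   62   Nora    Ops      20
3   61   Nora  Legal      17
4   58    Cal  Legal       0
group by name: max(tenure), min(age):
       tenure  age
name              
Cal         7   25
Nora       20   61
Quinn       7   52

34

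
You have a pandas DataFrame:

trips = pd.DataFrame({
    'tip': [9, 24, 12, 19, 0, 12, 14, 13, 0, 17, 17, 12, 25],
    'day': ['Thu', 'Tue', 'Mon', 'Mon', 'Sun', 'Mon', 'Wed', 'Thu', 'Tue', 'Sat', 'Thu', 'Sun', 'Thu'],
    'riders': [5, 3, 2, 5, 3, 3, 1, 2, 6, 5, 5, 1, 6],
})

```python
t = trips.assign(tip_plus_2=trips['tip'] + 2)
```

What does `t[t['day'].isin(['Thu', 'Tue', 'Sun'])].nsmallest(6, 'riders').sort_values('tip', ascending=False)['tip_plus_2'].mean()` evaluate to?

14.5

add column tip_plus_2 = trips['tip'] + 2:
    tip  day  riders  tip_plus_2
0     9  Thu       5          11
1    24  Tue       3          26
2    12  Mon       2          14
3    19  Mon       5          21
4     0  Sun       3           2
5    12  Mon       3          14
6    14  Wed       1          16
7    13  Thu       2          15
8     0  Tue       6           2
9    17  Sat       5          19
10   17  Thu       5          19
11   12  Sun       1          14
12   25  Thu       6          27
filter rows where day in ['Thu', 'Tue', 'Sun']:
    tip  day  riders  tip_plus_2
0     9  Thu       5          11
1    24  Tue       3          26
4     0  Sun       3           2
7    13  Thu       2          15
8     0  Tue       6           2
10   17  Thu       5          19
11   12  Sun       1          14
12   25  Thu       6          27
take 6 rows with smallest riders:
    tip  day  riders  tip_plus_2
11   12  Sun       1          14
7    13  Thu       2          15
1    24  Tue       3          26
4     0  Sun       3           2
0     9  Thu       5          11
10   17  Thu       5          19
sort by tip descending:
    tip  day  riders  tip_plus_2
1    24  Tue       3          26
10   17  Thu       5          19
7    13  Thu       2          15
11   12  Sun       1          14
0     9  Thu       5          11
4     0  Sun       3           2
Finally, mean of column 'tip_plus_2' = 14.5.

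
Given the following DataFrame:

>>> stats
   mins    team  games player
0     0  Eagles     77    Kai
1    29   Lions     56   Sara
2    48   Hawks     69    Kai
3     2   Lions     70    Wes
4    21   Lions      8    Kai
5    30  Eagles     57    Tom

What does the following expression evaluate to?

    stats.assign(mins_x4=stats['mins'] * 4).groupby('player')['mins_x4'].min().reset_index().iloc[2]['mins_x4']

add column mins_x4 = stats['mins'] * 4:
   mins    team  games player  mins_x4
0     0  Eagles     77    Kai        0
1    29   Lions     56   Sara      116
2    48   Hawks     69    Kai      192
3     2   Lions     70    Wes        8
4    21   Lions      8    Kai       84
5    30  Eagles     57    Tom      120
group by player, min of mins_x4:
player
Kai       0
Sara    116
Tom     120
Wes       8
Name: mins_x4, dtype: int64
reset_index():
  player  mins_x4
0    Kai        0
1   Sara      116
2    Tom      120
3    Wes        8
Hence 120.

120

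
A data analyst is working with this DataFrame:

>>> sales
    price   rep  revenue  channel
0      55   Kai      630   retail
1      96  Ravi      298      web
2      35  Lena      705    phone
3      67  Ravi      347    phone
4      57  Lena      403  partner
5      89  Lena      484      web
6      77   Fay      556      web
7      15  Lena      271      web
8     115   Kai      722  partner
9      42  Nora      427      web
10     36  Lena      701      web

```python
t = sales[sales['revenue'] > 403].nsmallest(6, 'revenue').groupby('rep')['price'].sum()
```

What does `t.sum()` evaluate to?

334

filter rows where revenue > 403:
    price   rep  revenue  channel
0      55   Kai      630   retail
2      35  Lena      705    phone
5      89  Lena      484      web
6      77   Fay      556      web
8     115   Kai      722  partner
9      42  Nora      427      web
10     36  Lena      701      web
take 6 rows with smallest revenue:
    price   rep  revenue channel
9      42  Nora      427     web
5      89  Lena      484     web
6      77   Fay      556     web
0      55   Kai      630  retail
10     36  Lena      701     web
2      35  Lena      705   phone
group by rep, sum of price:
rep
Fay      77
Kai      55
Lena    160
Nora     42
Name: price, dtype: int64
Taking the sum of the resulting series gives 334.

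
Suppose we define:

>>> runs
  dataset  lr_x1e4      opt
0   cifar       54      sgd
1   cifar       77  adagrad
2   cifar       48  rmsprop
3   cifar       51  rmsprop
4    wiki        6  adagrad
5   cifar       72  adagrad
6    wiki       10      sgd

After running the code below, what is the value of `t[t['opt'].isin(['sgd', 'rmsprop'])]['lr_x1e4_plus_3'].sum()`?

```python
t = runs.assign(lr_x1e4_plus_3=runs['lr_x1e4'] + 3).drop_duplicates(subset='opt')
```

108

add column lr_x1e4_plus_3 = runs['lr_x1e4'] + 3:
  dataset  lr_x1e4      opt  lr_x1e4_plus_3
0   cifar       54      sgd              57
1   cifar       77  adagrad              80
2   cifar       48  rmsprop              51
3   cifar       51  rmsprop              54
4    wiki        6  adagrad               9
5   cifar       72  adagrad              75
6    wiki       10      sgd              13
drop duplicate opt (keep=first):
  dataset  lr_x1e4      opt  lr_x1e4_plus_3
0   cifar       54      sgd              57
1   cifar       77  adagrad              80
2   cifar       48  rmsprop              51
filter rows where opt in ['sgd', 'rmsprop']:
  dataset  lr_x1e4      opt  lr_x1e4_plus_3
0   cifar       54      sgd              57
2   cifar       48  rmsprop              51
Taking the sum of column 'lr_x1e4_plus_3' gives 108.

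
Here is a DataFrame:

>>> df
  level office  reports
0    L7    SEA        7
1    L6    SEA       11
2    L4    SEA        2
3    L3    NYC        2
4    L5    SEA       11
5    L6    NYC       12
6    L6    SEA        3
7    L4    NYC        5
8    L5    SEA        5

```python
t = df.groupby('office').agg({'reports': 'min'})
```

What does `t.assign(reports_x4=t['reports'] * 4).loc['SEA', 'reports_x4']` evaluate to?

8

group by office, min of reports:
        reports
office         
NYC           2
SEA           2
add column reports_x4 = t['reports'] * 4:
        reports  reports_x4
office                     
NYC           2           8
SEA           2           8
Then the value at row 'SEA', column 'reports_x4': 8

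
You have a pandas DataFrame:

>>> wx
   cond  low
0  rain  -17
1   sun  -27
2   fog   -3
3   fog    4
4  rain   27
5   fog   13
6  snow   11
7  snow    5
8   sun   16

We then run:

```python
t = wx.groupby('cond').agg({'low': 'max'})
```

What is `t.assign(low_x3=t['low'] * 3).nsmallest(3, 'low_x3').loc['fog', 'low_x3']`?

group by cond, max of low:
      low
cond     
fog    13
rain   27
snow   11
sun    16
add column low_x3 = t['low'] * 3:
      low  low_x3
cond             
fog    13      39
rain   27      81
snow   11      33
sun    16      48
take 3 rows with smallest low_x3:
      low  low_x3
cond             
snow   11      33
fog    13      39
sun    16      48
Reading off the value at row 'fog', column 'low_x3', we get 39.

39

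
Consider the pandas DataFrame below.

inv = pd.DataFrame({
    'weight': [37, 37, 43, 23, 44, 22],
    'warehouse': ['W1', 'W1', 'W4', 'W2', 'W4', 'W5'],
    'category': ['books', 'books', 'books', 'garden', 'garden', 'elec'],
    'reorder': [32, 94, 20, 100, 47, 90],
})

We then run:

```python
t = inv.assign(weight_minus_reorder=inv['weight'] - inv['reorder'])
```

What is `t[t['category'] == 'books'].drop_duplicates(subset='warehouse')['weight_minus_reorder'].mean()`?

14.0

add column weight_minus_reorder = inv['weight'] - inv['reorder']:
   weight warehouse category  reorder  weight_minus_reorder
0      37        W1    books       32                     5
1      37        W1    books       94                   -57
2      43        W4    books       20                    23
3      23        W2   garden      100                   -77
4      44        W4   garden       47                    -3
5      22        W5     elec       90                   -68
filter rows where category == 'books':
   weight warehouse category  reorder  weight_minus_reorder
0      37        W1    books       32                     5
1      37        W1    books       94                   -57
2      43        W4    books       20                    23
drop duplicate warehouse (keep=first):
   weight warehouse category  reorder  weight_minus_reorder
0      37        W1    books       32                     5
2      43        W4    books       20                    23
So mean() = 14.0.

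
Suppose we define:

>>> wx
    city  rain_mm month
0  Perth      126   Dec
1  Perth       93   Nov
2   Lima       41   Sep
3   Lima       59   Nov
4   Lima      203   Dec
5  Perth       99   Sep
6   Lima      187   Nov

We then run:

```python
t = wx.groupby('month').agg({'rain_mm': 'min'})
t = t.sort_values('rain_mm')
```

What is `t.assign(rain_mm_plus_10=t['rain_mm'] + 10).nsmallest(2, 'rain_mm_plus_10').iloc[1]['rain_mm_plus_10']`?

69

group by month, min of rain_mm:
       rain_mm
month         
Dec        126
Nov         59
Sep         41
sort by rain_mm:
       rain_mm
month         
Sep         41
Nov         59
Dec        126
add column rain_mm_plus_10 = t['rain_mm'] + 10:
       rain_mm  rain_mm_plus_10
month                          
Sep         41               51
Nov         59               69
Dec        126              136
take 2 rows with smallest rain_mm_plus_10:
       rain_mm  rain_mm_plus_10
month                          
Sep         41               51
Nov         59               69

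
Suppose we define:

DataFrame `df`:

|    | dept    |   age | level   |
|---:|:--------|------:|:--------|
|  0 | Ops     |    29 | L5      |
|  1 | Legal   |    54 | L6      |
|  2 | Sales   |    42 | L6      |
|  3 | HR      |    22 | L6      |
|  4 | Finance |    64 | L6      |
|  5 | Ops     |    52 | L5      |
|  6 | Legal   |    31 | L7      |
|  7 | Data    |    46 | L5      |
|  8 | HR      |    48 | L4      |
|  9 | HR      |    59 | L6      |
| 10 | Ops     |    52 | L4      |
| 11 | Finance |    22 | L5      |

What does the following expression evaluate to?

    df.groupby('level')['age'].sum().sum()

group by level, sum of age:
level
L4    100
L5    149
L6    241
L7     31
Name: age, dtype: int64
Reading off the sum of the resulting series, we get 521.

521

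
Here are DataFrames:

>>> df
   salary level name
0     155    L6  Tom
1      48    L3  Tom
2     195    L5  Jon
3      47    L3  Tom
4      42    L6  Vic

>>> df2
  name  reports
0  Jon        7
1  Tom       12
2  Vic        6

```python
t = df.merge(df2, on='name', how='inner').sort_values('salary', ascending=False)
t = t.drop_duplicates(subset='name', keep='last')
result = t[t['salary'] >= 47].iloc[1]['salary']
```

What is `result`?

merge on 'name' (how='inner') → 5 rows:
   salary level name  reports
0     155    L6  Tom       12
1      48    L3  Tom       12
2     195    L5  Jon        7
3      47    L3  Tom       12
4      42    L6  Vic        6
sort by salary descending:
   salary level name  reports
2     195    L5  Jon        7
0     155    L6  Tom       12
1      48    L3  Tom       12
3      47    L3  Tom       12
4      42    L6  Vic        6
drop duplicate name (keep=last):
   salary level name  reports
2     195    L5  Jon        7
3      47    L3  Tom       12
4      42    L6  Vic        6
filter rows where salary >= 47:
   salary level name  reports
2     195    L5  Jon        7
3      47    L3  Tom       12
Then the value at position 1, column 'salary': 47

47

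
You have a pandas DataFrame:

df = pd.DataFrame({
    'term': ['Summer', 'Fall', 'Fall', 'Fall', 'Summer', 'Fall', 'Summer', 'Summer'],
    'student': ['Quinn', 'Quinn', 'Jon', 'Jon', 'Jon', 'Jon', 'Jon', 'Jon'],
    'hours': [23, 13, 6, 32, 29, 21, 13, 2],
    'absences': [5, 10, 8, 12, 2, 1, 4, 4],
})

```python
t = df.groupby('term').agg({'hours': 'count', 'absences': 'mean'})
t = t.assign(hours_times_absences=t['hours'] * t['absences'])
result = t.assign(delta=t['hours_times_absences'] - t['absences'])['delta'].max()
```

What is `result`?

group by term: count(hours), mean(absences):
        hours  absences
term                   
Fall        4      7.75
Summer      4      3.75
add column hours_times_absences = t['hours'] * t['absences']:
        hours  absences  hours_times_absences
term                                         
Fall        4      7.75                  31.0
Summer      4      3.75                  15.0
add column delta = t['hours_times_absences'] - t['absences']:
        hours  absences  hours_times_absences  delta
term                                                
Fall        4      7.75                  31.0  23.25
Summer      4      3.75                  15.0  11.25

23.25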